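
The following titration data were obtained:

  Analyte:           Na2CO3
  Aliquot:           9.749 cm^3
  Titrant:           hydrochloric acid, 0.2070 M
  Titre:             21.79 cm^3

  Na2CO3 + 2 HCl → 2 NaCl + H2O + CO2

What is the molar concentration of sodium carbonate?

n(HCl) = 0.02179 L × 0.2070 mol/L = 4.511 × 10^-3 mol
From the 1:2 mole ratio, n(Na2CO3) = 1/2 × 4.511 × 10^-3 = 2.255 × 10^-3 mol
[Na2CO3] = 2.255 × 10^-3 mol / 0.009749 L = 0.2313 mol/L

0.2313 M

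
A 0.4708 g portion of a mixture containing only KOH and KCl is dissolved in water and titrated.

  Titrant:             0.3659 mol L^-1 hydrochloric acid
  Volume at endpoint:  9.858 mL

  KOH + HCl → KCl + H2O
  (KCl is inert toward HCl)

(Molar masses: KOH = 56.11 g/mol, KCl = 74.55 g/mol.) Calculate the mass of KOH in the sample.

0.2024 g

n(HCl) = 0.009858 × 0.3659 = 3.607 × 10^-3 mol
Let x = n(KOH), y = n(KCl).
Titrant: 1x = 3.607 × 10^-3;  mass: 56.11x + 74.55y = 0.4708
Solving, x = 3.607 × 10^-3 mol, y = 3.600 × 10^-3 mol
mass of KOH = 3.607 × 10^-3 × 56.11 = 0.2024 g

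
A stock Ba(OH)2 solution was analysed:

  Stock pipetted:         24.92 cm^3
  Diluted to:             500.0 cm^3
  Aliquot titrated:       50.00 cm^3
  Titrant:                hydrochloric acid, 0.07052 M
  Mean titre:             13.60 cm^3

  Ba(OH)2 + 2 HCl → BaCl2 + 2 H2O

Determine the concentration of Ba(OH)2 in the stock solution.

0.1924 M

n(HCl) = 0.01360 × 0.07052 = 9.591 × 10^-4 mol
From the 1:2 ratio, n(Ba(OH)2) in the aliquot = 1/2 × 9.591 × 10^-4 = 4.795 × 10^-4 mol
[Ba(OH)2]_dilute = 4.795 × 10^-4 / 0.05000 = 0.009591 mol/L
Dilution factor = 500.0 / 24.92 = 20.06
[Ba(OH)2]_stock = 0.009591 × 20.06 = 0.1924 mol/L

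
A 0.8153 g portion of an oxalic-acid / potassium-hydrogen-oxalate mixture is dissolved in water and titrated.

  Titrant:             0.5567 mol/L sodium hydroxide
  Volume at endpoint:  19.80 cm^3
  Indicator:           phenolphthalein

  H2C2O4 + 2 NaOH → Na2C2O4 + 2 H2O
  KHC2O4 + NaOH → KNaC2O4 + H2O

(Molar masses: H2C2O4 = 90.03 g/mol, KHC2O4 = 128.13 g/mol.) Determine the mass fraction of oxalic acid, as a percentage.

n(NaOH) = 0.01980 × 0.5567 = 0.01102 mol
Let x = n(H2C2O4), y = n(KHC2O4).
Titrant: 2x + 1y = 0.01102;  mass: 90.03x + 128.13y = 0.8153
Solving, x = 3.592 × 10^-3 mol, y = 3.839 × 10^-3 mol
mass of H2C2O4 = 3.592 × 10^-3 × 90.03 = 0.3234 g
% H2C2O4 = 0.3234 / 0.8153 × 100 = 39.66 %

39.66 %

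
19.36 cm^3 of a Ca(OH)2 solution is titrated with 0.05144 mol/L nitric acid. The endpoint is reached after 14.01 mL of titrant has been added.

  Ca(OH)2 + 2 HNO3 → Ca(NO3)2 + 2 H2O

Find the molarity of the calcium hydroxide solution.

n(HNO3) = 0.01401 L × 0.05144 mol/L = 7.207 × 10^-4 mol
From the 1:2 mole ratio, n(Ca(OH)2) = 1/2 × 7.207 × 10^-4 = 3.603 × 10^-4 mol
[Ca(OH)2] = 3.603 × 10^-4 mol / 0.01936 L = 0.01861 mol/L

0.01861 mol/L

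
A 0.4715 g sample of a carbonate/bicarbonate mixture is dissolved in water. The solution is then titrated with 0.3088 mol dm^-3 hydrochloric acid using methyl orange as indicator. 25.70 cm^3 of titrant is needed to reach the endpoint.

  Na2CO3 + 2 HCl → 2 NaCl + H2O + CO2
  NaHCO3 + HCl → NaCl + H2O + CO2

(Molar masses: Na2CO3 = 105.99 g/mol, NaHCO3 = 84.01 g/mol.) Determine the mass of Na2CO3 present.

n(HCl) = 0.02570 × 0.3088 = 7.936 × 10^-3 mol
Let x = n(Na2CO3), y = n(NaHCO3).
Titrant: 2x + 1y = 7.936 × 10^-3;  mass: 105.99x + 84.01y = 0.4715
Solving, x = 3.147 × 10^-3 mol, y = 1.642 × 10^-3 mol
mass of Na2CO3 = 3.147 × 10^-3 × 105.99 = 0.3336 g

0.3336 g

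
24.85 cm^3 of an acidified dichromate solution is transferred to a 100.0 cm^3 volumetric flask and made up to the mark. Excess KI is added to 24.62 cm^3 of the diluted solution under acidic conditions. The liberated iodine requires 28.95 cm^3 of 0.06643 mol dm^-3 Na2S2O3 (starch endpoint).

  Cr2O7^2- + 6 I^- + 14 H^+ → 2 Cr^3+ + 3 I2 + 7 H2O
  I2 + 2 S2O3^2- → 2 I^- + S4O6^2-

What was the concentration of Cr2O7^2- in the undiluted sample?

0.05239 mol/L

n(S2O3^2-) = 0.02895 × 0.06643 = 1.923 × 10^-3 mol
n(I2) = n(S2O3^2-)/2 = 9.616 × 10^-4 mol
From the 1:3 ratio, n(Cr2O7^2-) in the aliquot = 1/3 × 9.616 × 10^-4 = 3.205 × 10^-4 mol
[Cr2O7^2-]_dilute = 3.205 × 10^-4 / 0.02462 = 0.01302 mol/L
[Cr2O7^2-]_original = 0.01302 × 100.0/24.85 = 0.05239 mol/L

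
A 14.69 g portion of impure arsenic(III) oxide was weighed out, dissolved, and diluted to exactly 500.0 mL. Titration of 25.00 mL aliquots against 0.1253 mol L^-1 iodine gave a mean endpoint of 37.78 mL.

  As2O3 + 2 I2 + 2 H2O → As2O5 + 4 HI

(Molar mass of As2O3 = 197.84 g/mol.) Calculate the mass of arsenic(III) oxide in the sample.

n(I2) per titration = 0.03778 × 0.1253 = 4.734 × 10^-3 mol
From the 1:2 ratio, n(As2O3) in each aliquot = 1/2 × 4.734 × 10^-3 = 2.367 × 10^-3 mol
n(As2O3) in the whole flask = 2.367 × 10^-3 × 500.0/25.00 = 0.04734 mol
mass of As2O3 = 0.04734 × 197.84 = 9.365 g

9.365 g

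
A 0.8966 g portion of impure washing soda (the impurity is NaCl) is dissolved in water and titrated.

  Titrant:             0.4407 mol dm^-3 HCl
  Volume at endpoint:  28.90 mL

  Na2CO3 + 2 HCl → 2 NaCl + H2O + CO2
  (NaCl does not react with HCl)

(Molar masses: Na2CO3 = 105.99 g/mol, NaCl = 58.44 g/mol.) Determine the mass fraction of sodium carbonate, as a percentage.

n(HCl) = 0.02890 × 0.4407 = 0.01274 mol
Let x = n(Na2CO3), y = n(NaCl).
Titrant: 2x = 0.01274;  mass: 105.99x + 58.44y = 0.8966
Solving, x = 6.368 × 10^-3 mol, y = 3.793 × 10^-3 mol
mass of Na2CO3 = 6.368 × 10^-3 × 105.99 = 0.6750 g
% Na2CO3 = 0.6750 / 0.8966 × 100 = 75.28 %

75.28 %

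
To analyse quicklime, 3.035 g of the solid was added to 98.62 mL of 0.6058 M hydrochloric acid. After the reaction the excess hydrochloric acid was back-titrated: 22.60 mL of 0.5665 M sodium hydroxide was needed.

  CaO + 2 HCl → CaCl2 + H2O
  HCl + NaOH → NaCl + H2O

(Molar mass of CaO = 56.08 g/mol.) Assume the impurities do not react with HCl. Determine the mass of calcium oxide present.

n(HCl) added = 0.09862 × 0.6058 = 0.05974 mol
n(NaOH) used in back-titration = 0.02260 × 0.5665 = 0.01280 mol
n(HCl) left over = 0.01280 mol (1:1 ratio)
n(HCl) consumed by analyte = 0.05974 − 0.01280 = 0.04694 mol
From the 1:2 ratio, n(CaO) = 1/2 × 0.04694 = 0.02347 mol
mass of CaO = 0.02347 × 56.08 = 1.316 g

1.316 g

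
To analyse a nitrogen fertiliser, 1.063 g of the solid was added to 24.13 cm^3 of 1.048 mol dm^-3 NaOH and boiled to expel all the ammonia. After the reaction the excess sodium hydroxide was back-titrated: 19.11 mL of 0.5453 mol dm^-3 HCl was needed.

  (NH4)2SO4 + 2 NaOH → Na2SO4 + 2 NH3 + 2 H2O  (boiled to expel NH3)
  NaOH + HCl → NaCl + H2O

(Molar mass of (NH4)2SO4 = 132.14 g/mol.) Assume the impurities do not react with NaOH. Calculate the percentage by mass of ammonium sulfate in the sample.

92.41 %

n(NaOH) added = 0.02413 × 1.048 = 0.02529 mol
n(HCl) used in back-titration = 0.01911 × 0.5453 = 0.01042 mol
n(NaOH) left over = 0.01042 mol (1:1 ratio)
n(NaOH) consumed by analyte = 0.02529 − 0.01042 = 0.01487 mol
From the 1:2 ratio, n((NH4)2SO4) = 1/2 × 0.01487 = 7.434 × 10^-3 mol
mass of (NH4)2SO4 = 7.434 × 10^-3 × 132.14 = 0.9823 g
% (NH4)2SO4 = 0.9823 / 1.063 × 100 = 92.41 %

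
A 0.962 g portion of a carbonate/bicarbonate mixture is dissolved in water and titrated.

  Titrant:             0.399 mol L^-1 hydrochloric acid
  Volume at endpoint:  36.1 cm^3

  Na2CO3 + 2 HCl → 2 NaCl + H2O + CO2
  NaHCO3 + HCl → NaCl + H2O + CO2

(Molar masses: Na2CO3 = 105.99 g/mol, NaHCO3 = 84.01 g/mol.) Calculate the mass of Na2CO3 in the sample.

0.424 g

n(HCl) = 0.0361 × 0.399 = 0.0144 mol
Let x = n(Na2CO3), y = n(NaHCO3).
Titrant: 2x + 1y = 0.0144;  mass: 105.99x + 84.01y = 0.962
Solving, x = 4.00 × 10^-3 mol, y = 6.41 × 10^-3 mol
mass of Na2CO3 = 4.00 × 10^-3 × 105.99 = 0.424 g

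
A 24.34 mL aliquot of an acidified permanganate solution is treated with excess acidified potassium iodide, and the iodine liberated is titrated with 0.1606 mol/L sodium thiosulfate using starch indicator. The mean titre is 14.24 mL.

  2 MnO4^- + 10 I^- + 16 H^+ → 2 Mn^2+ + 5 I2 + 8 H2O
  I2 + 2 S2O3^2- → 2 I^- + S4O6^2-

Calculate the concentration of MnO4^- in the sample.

n(S2O3^2-) = 0.01424 × 0.1606 = 2.287 × 10^-3 mol
n(I2) = n(S2O3^2-)/2 = 1.143 × 10^-3 mol
From the 2:5 ratio, n(MnO4^-) in the aliquot = 2/5 × 1.143 × 10^-3 = 4.574 × 10^-4 mol
[MnO4^-] = 4.574 × 10^-4 / 0.02434 = 0.01879 mol/L

0.01879 mol/L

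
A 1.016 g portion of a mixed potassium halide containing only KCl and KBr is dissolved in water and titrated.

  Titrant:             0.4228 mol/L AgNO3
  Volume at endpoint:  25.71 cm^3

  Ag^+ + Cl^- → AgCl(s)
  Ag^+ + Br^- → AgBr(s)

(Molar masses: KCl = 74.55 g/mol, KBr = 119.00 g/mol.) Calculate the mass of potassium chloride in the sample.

0.4655 g

n(AgNO3) = 0.02571 × 0.4228 = 0.01087 mol
Let x = n(KCl), y = n(KBr).
Titrant: 1x + 1y = 0.01087;  mass: 74.55x + 119.00y = 1.016
Solving, x = 6.244 × 10^-3 mol, y = 4.626 × 10^-3 mol
mass of KCl = 6.244 × 10^-3 × 74.55 = 0.4655 g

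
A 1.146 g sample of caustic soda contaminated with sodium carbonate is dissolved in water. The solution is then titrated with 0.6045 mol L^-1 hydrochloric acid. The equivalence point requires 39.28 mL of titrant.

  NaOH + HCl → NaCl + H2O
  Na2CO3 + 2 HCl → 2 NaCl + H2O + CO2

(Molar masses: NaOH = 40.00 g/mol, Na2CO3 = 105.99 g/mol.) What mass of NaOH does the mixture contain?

0.3458 g

n(HCl) = 0.03928 × 0.6045 = 0.02374 mol
Let x = n(NaOH), y = n(Na2CO3).
Titrant: 1x + 2y = 0.02374;  mass: 40.00x + 105.99y = 1.146
Solving, x = 8.646 × 10^-3 mol, y = 7.549 × 10^-3 mol
mass of NaOH = 8.646 × 10^-3 × 40.00 = 0.3458 g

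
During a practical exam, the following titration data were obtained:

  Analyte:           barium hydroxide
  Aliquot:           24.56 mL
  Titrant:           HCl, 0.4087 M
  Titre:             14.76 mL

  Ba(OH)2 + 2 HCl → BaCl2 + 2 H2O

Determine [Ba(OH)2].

0.1228 M

n(HCl) = 0.01476 L × 0.4087 mol/L = 6.032 × 10^-3 mol
From the 1:2 mole ratio, n(Ba(OH)2) = 1/2 × 6.032 × 10^-3 = 3.016 × 10^-3 mol
[Ba(OH)2] = 3.016 × 10^-3 mol / 0.02456 L = 0.1228 mol/L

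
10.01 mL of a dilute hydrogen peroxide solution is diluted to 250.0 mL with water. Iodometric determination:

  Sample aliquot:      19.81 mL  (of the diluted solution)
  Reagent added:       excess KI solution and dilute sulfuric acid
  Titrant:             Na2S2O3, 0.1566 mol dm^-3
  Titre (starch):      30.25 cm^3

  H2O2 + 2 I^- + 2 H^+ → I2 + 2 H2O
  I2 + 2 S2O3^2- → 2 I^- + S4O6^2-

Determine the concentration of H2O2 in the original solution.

n(S2O3^2-) = 0.03025 × 0.1566 = 4.737 × 10^-3 mol
n(I2) = n(S2O3^2-)/2 = 2.369 × 10^-3 mol
n(H2O2) in the aliquot = 2.369 × 10^-3 mol (1:1 ratio)
[H2O2]_dilute = 2.369 × 10^-3 / 0.01981 = 0.1196 mol/L
[H2O2]_original = 0.1196 × 250.0/10.01 = 2.986 mol/L

2.986 mol/L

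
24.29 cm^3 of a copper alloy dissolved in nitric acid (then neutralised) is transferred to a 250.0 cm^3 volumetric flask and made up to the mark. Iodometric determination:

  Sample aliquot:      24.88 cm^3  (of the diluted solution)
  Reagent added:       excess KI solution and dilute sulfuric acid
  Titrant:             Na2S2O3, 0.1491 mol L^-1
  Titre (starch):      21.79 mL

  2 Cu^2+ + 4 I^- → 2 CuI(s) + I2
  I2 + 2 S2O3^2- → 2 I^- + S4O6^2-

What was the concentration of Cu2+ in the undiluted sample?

1.344 mol/L

n(S2O3^2-) = 0.02179 × 0.1491 = 3.249 × 10^-3 mol
n(I2) = n(S2O3^2-)/2 = 1.624 × 10^-3 mol
From the 2:1 ratio, n(Cu2+) in the aliquot = 2/1 × 1.624 × 10^-3 = 3.249 × 10^-3 mol
[Cu2+]_dilute = 3.249 × 10^-3 / 0.02488 = 0.1306 mol/L
[Cu2+]_original = 0.1306 × 250.0/24.29 = 1.344 mol/L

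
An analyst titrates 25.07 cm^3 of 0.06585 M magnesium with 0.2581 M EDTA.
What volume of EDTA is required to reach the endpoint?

6.396 mL

Mg^2+ + EDTA^4- → [Mg(EDTA)]^2-
n(Mg2+) = 0.02507 L × 0.06585 mol/L = 1.651 × 10^-3 mol
n(EDTA) = 1.651 × 10^-3 mol (1:1 stoichiometry)
V(EDTA) = 1.651 × 10^-3 mol / 0.2581 mol/L = 0.006396 L = 6.396 mL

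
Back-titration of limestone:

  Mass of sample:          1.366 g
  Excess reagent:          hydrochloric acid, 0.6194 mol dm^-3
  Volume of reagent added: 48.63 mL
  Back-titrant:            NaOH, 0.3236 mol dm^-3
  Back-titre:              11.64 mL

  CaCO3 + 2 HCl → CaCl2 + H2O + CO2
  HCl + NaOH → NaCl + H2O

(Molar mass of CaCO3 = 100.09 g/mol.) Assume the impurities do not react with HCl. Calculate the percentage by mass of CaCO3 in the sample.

96.55 %

n(HCl) added = 0.04863 × 0.6194 = 0.03012 mol
n(NaOH) used in back-titration = 0.01164 × 0.3236 = 3.767 × 10^-3 mol
n(HCl) left over = 3.767 × 10^-3 mol (1:1 ratio)
n(HCl) consumed by analyte = 0.03012 − 3.767 × 10^-3 = 0.02635 mol
From the 1:2 ratio, n(CaCO3) = 1/2 × 0.02635 = 0.01318 mol
mass of CaCO3 = 0.01318 × 100.09 = 1.319 g
% CaCO3 = 1.319 / 1.366 × 100 = 96.55 %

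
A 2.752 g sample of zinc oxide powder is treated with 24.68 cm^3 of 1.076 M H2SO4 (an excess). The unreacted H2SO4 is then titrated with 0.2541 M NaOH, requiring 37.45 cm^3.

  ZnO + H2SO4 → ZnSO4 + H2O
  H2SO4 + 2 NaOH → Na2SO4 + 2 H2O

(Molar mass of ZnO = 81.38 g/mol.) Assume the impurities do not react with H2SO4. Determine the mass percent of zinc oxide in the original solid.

64.46 %

n(H2SO4) added = 0.02468 × 1.076 = 0.02656 mol
n(NaOH) used in back-titration = 0.03745 × 0.2541 = 9.516 × 10^-3 mol
From the 1:2 ratio, n(H2SO4) left over = 1/2 × 9.516 × 10^-3 = 4.758 × 10^-3 mol
n(H2SO4) consumed by analyte = 0.02656 − 4.758 × 10^-3 = 0.02180 mol
n(ZnO) = 0.02180 mol (1:1 ratio)
mass of ZnO = 0.02180 × 81.38 = 1.774 g
% ZnO = 1.774 / 2.752 × 100 = 64.46 %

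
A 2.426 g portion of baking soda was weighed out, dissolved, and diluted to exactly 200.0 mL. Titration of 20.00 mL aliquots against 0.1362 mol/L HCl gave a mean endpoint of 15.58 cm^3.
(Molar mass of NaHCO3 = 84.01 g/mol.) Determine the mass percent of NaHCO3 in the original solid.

NaHCO3 + HCl → NaCl + H2O + CO2
n(HCl) per titration = 0.01558 × 0.1362 = 2.122 × 10^-3 mol
n(NaHCO3) in each aliquot = 2.122 × 10^-3 mol (1:1 ratio)
n(NaHCO3) in the whole flask = 2.122 × 10^-3 × 200.0/20.00 = 0.02122 mol
mass of NaHCO3 = 0.02122 × 84.01 = 1.783 g
% NaHCO3 = 1.783 / 2.426 × 100 = 73.48 %

73.48 %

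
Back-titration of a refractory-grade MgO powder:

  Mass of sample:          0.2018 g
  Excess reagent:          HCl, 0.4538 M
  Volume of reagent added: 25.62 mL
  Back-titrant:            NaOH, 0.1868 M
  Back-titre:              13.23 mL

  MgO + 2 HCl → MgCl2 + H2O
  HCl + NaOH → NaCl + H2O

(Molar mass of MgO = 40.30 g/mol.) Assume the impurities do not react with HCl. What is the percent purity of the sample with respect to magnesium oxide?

91.41 %

n(HCl) added = 0.02562 × 0.4538 = 0.01163 mol
n(NaOH) used in back-titration = 0.01323 × 0.1868 = 2.471 × 10^-3 mol
n(HCl) left over = 2.471 × 10^-3 mol (1:1 ratio)
n(HCl) consumed by analyte = 0.01163 − 2.471 × 10^-3 = 9.155 × 10^-3 mol
From the 1:2 ratio, n(MgO) = 1/2 × 9.155 × 10^-3 = 4.577 × 10^-3 mol
mass of MgO = 4.577 × 10^-3 × 40.30 = 0.1845 g
% MgO = 0.1845 / 0.2018 × 100 = 91.41 %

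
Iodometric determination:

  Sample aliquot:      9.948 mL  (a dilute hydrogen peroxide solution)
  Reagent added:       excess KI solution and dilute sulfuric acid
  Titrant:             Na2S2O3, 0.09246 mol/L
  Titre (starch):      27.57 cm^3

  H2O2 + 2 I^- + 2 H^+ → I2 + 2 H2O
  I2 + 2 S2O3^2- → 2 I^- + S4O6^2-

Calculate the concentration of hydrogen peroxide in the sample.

n(S2O3^2-) = 0.02757 × 0.09246 = 2.549 × 10^-3 mol
n(I2) = n(S2O3^2-)/2 = 1.275 × 10^-3 mol
n(H2O2) in the aliquot = 1.275 × 10^-3 mol (1:1 ratio)
[H2O2] = 1.275 × 10^-3 / 0.009948 = 0.1281 mol/L

0.1281 mol/L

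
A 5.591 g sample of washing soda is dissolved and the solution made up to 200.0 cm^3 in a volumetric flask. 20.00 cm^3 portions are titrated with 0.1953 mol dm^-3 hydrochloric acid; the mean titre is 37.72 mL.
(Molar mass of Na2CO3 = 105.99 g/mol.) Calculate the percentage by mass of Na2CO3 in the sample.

Na2CO3 + 2 HCl → 2 NaCl + H2O + CO2
n(HCl) per titration = 0.03772 × 0.1953 = 7.367 × 10^-3 mol
From the 1:2 ratio, n(Na2CO3) in each aliquot = 1/2 × 7.367 × 10^-3 = 3.683 × 10^-3 mol
n(Na2CO3) in the whole flask = 3.683 × 10^-3 × 200.0/20.00 = 0.03683 mol
mass of Na2CO3 = 0.03683 × 105.99 = 3.904 g
% Na2CO3 = 3.904 / 5.591 × 100 = 69.83 %

69.83 %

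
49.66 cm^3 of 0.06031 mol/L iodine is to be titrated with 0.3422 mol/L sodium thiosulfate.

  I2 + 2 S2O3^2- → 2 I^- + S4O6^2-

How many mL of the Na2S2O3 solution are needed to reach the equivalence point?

n(I2) = 0.04966 L × 0.06031 mol/L = 2.995 × 10^-3 mol
From the 2:1 stoichiometry, n(Na2S2O3) = 2/1 × 2.995 × 10^-3 = 5.990 × 10^-3 mol
V(Na2S2O3) = 5.990 × 10^-3 mol / 0.3422 mol/L = 0.01750 L = 17.50 mL

17.50 mL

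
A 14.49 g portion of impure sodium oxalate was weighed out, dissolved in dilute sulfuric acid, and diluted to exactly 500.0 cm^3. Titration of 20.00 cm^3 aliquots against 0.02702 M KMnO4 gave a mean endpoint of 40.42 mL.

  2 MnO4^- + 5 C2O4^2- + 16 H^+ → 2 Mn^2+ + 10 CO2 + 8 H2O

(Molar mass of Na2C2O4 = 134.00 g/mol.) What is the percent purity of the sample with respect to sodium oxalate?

63.12 %

n(KMnO4) per titration = 0.04042 × 0.02702 = 1.092 × 10^-3 mol
From the 5:2 ratio, n(Na2C2O4) in each aliquot = 5/2 × 1.092 × 10^-3 = 2.730 × 10^-3 mol
n(Na2C2O4) in the whole flask = 2.730 × 10^-3 × 500.0/20.00 = 0.06826 mol
mass of Na2C2O4 = 0.06826 × 134.00 = 9.147 g
% Na2C2O4 = 9.147 / 14.49 × 100 = 63.12 %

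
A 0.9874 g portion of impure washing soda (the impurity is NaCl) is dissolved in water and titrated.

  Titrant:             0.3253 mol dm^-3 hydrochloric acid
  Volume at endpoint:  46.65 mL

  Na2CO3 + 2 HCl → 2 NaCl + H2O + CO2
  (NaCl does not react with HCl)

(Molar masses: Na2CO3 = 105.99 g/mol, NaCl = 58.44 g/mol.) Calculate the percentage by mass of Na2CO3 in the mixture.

81.45 %

n(HCl) = 0.04665 × 0.3253 = 0.01518 mol
Let x = n(Na2CO3), y = n(NaCl).
Titrant: 2x = 0.01518;  mass: 105.99x + 58.44y = 0.9874
Solving, x = 7.588 × 10^-3 mol, y = 3.135 × 10^-3 mol
mass of Na2CO3 = 7.588 × 10^-3 × 105.99 = 0.8042 g
% Na2CO3 = 0.8042 / 0.9874 × 100 = 81.45 %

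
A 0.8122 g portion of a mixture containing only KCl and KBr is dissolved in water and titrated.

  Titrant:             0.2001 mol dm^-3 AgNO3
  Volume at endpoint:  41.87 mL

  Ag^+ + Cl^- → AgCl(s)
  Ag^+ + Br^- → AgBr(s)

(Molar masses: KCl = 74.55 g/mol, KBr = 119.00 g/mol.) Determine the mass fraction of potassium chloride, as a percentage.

n(AgNO3) = 0.04187 × 0.2001 = 8.378 × 10^-3 mol
Let x = n(KCl), y = n(KBr).
Titrant: 1x + 1y = 8.378 × 10^-3;  mass: 74.55x + 119.00y = 0.8122
Solving, x = 4.158 × 10^-3 mol, y = 4.221 × 10^-3 mol
mass of KCl = 4.158 × 10^-3 × 74.55 = 0.3099 g
% KCl = 0.3099 / 0.8122 × 100 = 38.16 %

38.16 %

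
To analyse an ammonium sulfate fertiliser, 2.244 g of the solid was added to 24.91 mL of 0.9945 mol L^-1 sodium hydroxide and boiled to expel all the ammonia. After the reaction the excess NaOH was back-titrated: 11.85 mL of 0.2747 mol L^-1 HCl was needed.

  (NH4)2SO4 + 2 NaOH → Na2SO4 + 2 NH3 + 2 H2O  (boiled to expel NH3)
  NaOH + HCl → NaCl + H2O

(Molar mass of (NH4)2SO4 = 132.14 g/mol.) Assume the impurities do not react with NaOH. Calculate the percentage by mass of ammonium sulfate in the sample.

63.35 %

n(NaOH) added = 0.02491 × 0.9945 = 0.02477 mol
n(HCl) used in back-titration = 0.01185 × 0.2747 = 3.255 × 10^-3 mol
n(NaOH) left over = 3.255 × 10^-3 mol (1:1 ratio)
n(NaOH) consumed by analyte = 0.02477 − 3.255 × 10^-3 = 0.02152 mol
From the 1:2 ratio, n((NH4)2SO4) = 1/2 × 0.02152 = 0.01076 mol
mass of (NH4)2SO4 = 0.01076 × 132.14 = 1.422 g
% (NH4)2SO4 = 1.422 / 2.244 × 100 = 63.35 %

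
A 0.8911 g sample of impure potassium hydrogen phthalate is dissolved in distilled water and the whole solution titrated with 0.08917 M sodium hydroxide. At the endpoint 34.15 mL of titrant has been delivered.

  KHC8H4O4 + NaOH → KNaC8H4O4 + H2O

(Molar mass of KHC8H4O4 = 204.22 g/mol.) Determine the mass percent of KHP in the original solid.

n(NaOH) = 0.03415 L × 0.08917 mol/L = 3.045 × 10^-3 mol
n(KHC8H4O4) = 3.045 × 10^-3 mol (1:1 ratio)
mass of KHC8H4O4 = 3.045 × 10^-3 × 204.22 g/mol = 0.6219 g
% KHC8H4O4 = 0.6219 / 0.8911 × 100 = 69.79 %

69.79 %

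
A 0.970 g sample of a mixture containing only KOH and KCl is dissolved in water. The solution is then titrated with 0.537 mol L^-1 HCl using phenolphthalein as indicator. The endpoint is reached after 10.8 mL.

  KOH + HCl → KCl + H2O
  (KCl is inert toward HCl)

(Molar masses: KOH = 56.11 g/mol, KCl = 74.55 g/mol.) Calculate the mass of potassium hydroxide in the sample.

n(HCl) = 0.0108 × 0.537 = 5.80 × 10^-3 mol
Let x = n(KOH), y = n(KCl).
Titrant: 1x = 5.80 × 10^-3;  mass: 56.11x + 74.55y = 0.970
Solving, x = 5.80 × 10^-3 mol, y = 8.65 × 10^-3 mol
mass of KOH = 5.80 × 10^-3 × 56.11 = 0.325 g

0.325 g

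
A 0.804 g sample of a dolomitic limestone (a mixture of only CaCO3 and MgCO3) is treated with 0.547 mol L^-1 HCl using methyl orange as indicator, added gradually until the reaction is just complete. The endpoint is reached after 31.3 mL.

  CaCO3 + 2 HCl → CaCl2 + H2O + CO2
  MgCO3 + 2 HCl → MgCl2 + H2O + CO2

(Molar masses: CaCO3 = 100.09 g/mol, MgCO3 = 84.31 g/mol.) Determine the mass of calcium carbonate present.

n(HCl) = 0.0313 × 0.547 = 0.0171 mol
Let x = n(CaCO3), y = n(MgCO3).
Titrant: 2x + 2y = 0.0171;  mass: 100.09x + 84.31y = 0.804
Solving, x = 5.21 × 10^-3 mol, y = 3.35 × 10^-3 mol
mass of CaCO3 = 5.21 × 10^-3 × 100.09 = 0.522 g

0.522 g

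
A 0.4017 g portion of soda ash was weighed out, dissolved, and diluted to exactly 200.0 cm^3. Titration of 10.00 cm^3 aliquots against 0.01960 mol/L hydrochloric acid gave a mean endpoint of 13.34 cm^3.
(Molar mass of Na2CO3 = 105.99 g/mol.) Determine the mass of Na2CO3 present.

0.2771 g

Na2CO3 + 2 HCl → 2 NaCl + H2O + CO2
n(HCl) per titration = 0.01334 × 0.01960 = 2.615 × 10^-4 mol
From the 1:2 ratio, n(Na2CO3) in each aliquot = 1/2 × 2.615 × 10^-4 = 1.307 × 10^-4 mol
n(Na2CO3) in the whole flask = 1.307 × 10^-4 × 200.0/10.00 = 2.615 × 10^-3 mol
mass of Na2CO3 = 2.615 × 10^-3 × 105.99 = 0.2771 g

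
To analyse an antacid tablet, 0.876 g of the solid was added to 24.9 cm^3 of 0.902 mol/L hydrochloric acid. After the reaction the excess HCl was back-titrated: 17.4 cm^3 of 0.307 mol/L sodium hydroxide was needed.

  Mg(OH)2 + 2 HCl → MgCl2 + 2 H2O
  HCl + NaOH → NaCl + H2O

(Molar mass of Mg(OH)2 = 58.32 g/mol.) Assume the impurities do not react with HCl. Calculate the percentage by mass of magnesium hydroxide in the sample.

n(HCl) added = 0.0249 × 0.902 = 0.0225 mol
n(NaOH) used in back-titration = 0.0174 × 0.307 = 5.34 × 10^-3 mol
n(HCl) left over = 5.34 × 10^-3 mol (1:1 ratio)
n(HCl) consumed by analyte = 0.0225 − 5.34 × 10^-3 = 0.0171 mol
From the 1:2 ratio, n(Mg(OH)2) = 1/2 × 0.0171 = 8.56 × 10^-3 mol
mass of Mg(OH)2 = 8.56 × 10^-3 × 58.32 = 0.499 g
% Mg(OH)2 = 0.499 / 0.876 × 100 = 57.0 %

57.0 %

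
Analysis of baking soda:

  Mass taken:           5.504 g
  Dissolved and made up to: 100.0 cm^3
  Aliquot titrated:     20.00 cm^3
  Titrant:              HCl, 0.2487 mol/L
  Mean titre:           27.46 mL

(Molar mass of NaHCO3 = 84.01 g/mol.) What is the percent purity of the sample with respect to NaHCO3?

52.12 %

NaHCO3 + HCl → NaCl + H2O + CO2
n(HCl) per titration = 0.02746 × 0.2487 = 6.829 × 10^-3 mol
n(NaHCO3) in each aliquot = 6.829 × 10^-3 mol (1:1 ratio)
n(NaHCO3) in the whole flask = 6.829 × 10^-3 × 100.0/20.00 = 0.03415 mol
mass of NaHCO3 = 0.03415 × 84.01 = 2.869 g
% NaHCO3 = 2.869 / 5.504 × 100 = 52.12 %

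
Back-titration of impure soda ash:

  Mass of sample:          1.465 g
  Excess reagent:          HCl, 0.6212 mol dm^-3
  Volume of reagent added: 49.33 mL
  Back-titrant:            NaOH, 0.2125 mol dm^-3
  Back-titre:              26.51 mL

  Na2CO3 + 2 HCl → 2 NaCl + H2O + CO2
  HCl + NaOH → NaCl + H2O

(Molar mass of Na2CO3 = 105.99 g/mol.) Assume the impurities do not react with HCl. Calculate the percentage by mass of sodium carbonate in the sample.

n(HCl) added = 0.04933 × 0.6212 = 0.03064 mol
n(NaOH) used in back-titration = 0.02651 × 0.2125 = 5.633 × 10^-3 mol
n(HCl) left over = 5.633 × 10^-3 mol (1:1 ratio)
n(HCl) consumed by analyte = 0.03064 − 5.633 × 10^-3 = 0.02501 mol
From the 1:2 ratio, n(Na2CO3) = 1/2 × 0.02501 = 0.01251 mol
mass of Na2CO3 = 0.01251 × 105.99 = 1.325 g
% Na2CO3 = 1.325 / 1.465 × 100 = 90.47 %

90.47 %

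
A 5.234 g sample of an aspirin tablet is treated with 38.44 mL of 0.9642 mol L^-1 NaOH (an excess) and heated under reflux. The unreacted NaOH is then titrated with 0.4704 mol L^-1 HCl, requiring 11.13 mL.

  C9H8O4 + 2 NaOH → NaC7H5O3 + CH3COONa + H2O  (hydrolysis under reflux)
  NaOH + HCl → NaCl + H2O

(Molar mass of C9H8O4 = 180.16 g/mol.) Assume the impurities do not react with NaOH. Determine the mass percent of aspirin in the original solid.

54.78 %

n(NaOH) added = 0.03844 × 0.9642 = 0.03706 mol
n(HCl) used in back-titration = 0.01113 × 0.4704 = 5.236 × 10^-3 mol
n(NaOH) left over = 5.236 × 10^-3 mol (1:1 ratio)
n(NaOH) consumed by analyte = 0.03706 − 5.236 × 10^-3 = 0.03183 mol
From the 1:2 ratio, n(C9H8O4) = 1/2 × 0.03183 = 0.01591 mol
mass of C9H8O4 = 0.01591 × 180.16 = 2.867 g
% C9H8O4 = 2.867 / 5.234 × 100 = 54.78 %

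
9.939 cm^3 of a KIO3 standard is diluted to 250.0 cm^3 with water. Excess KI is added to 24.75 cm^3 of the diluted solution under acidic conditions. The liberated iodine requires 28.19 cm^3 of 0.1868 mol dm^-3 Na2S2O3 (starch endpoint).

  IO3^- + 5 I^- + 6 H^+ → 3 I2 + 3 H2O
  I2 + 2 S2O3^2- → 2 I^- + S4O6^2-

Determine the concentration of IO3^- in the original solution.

0.8920 mol/L

n(S2O3^2-) = 0.02819 × 0.1868 = 5.266 × 10^-3 mol
n(I2) = n(S2O3^2-)/2 = 2.633 × 10^-3 mol
From the 1:3 ratio, n(IO3^-) in the aliquot = 1/3 × 2.633 × 10^-3 = 8.776 × 10^-4 mol
[IO3^-]_dilute = 8.776 × 10^-4 / 0.02475 = 0.03546 mol/L
[IO3^-]_original = 0.03546 × 250.0/9.939 = 0.8920 mol/L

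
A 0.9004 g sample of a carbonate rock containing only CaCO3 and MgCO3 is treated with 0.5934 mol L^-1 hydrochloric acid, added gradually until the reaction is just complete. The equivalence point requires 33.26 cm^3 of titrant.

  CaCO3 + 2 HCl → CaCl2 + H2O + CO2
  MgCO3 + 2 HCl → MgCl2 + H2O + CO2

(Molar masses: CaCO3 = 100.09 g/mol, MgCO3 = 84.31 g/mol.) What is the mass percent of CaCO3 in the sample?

48.19 %

n(HCl) = 0.03326 × 0.5934 = 0.01974 mol
Let x = n(CaCO3), y = n(MgCO3).
Titrant: 2x + 2y = 0.01974;  mass: 100.09x + 84.31y = 0.9004
Solving, x = 4.335 × 10^-3 mol, y = 5.533 × 10^-3 mol
mass of CaCO3 = 4.335 × 10^-3 × 100.09 = 0.4339 g
% CaCO3 = 0.4339 / 0.9004 × 100 = 48.19 %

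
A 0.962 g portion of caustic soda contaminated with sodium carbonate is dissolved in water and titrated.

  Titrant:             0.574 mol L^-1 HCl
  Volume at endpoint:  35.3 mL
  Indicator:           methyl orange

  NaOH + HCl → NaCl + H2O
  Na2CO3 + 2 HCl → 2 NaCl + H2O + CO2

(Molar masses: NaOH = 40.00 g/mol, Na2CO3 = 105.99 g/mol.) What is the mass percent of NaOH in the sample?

n(HCl) = 0.0353 × 0.574 = 0.0203 mol
Let x = n(NaOH), y = n(Na2CO3).
Titrant: 1x + 2y = 0.0203;  mass: 40.00x + 105.99y = 0.962
Solving, x = 8.60 × 10^-3 mol, y = 5.83 × 10^-3 mol
mass of NaOH = 8.60 × 10^-3 × 40.00 = 0.344 g
% NaOH = 0.344 / 0.962 × 100 = 35.8 %

35.8 %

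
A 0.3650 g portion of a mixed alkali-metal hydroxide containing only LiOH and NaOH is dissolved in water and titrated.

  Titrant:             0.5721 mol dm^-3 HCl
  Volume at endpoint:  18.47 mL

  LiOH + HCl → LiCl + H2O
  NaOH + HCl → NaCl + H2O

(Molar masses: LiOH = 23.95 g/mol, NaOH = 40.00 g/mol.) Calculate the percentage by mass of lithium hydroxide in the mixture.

n(HCl) = 0.01847 × 0.5721 = 0.01057 mol
Let x = n(LiOH), y = n(NaOH).
Titrant: 1x + 1y = 0.01057;  mass: 23.95x + 40.00y = 0.3650
Solving, x = 3.593 × 10^-3 mol, y = 6.974 × 10^-3 mol
mass of LiOH = 3.593 × 10^-3 × 23.95 = 0.08605 g
% LiOH = 0.08605 / 0.3650 × 100 = 23.58 %

23.58 %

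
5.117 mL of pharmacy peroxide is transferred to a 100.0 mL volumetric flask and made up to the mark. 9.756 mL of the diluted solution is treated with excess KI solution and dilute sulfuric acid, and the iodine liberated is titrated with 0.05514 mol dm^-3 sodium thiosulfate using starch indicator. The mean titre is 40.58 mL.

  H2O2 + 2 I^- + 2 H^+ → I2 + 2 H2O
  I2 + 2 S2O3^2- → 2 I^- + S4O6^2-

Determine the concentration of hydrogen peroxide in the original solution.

2.241 mol/L

n(S2O3^2-) = 0.04058 × 0.05514 = 2.238 × 10^-3 mol
n(I2) = n(S2O3^2-)/2 = 1.119 × 10^-3 mol
n(H2O2) in the aliquot = 1.119 × 10^-3 mol (1:1 ratio)
[H2O2]_dilute = 1.119 × 10^-3 / 0.009756 = 0.1147 mol/L
[H2O2]_original = 0.1147 × 100.0/5.117 = 2.241 mol/L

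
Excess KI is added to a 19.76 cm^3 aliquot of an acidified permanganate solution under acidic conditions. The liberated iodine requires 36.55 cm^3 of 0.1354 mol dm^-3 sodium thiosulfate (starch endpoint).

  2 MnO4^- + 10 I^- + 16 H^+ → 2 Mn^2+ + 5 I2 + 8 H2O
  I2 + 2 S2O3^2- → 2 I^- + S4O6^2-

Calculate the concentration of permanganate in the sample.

0.05009 mol/L

n(S2O3^2-) = 0.03655 × 0.1354 = 4.949 × 10^-3 mol
n(I2) = n(S2O3^2-)/2 = 2.474 × 10^-3 mol
From the 2:5 ratio, n(MnO4^-) in the aliquot = 2/5 × 2.474 × 10^-3 = 9.898 × 10^-4 mol
[MnO4^-] = 9.898 × 10^-4 / 0.01976 = 0.05009 mol/L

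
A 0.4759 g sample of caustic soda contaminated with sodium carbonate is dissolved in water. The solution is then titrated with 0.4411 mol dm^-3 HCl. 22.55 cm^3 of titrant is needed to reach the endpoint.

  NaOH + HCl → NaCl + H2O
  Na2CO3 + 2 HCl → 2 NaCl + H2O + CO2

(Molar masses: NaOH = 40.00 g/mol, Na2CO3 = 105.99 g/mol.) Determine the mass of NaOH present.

0.1577 g

n(HCl) = 0.02255 × 0.4411 = 9.947 × 10^-3 mol
Let x = n(NaOH), y = n(Na2CO3).
Titrant: 1x + 2y = 9.947 × 10^-3;  mass: 40.00x + 105.99y = 0.4759
Solving, x = 3.942 × 10^-3 mol, y = 3.002 × 10^-3 mol
mass of NaOH = 3.942 × 10^-3 × 40.00 = 0.1577 g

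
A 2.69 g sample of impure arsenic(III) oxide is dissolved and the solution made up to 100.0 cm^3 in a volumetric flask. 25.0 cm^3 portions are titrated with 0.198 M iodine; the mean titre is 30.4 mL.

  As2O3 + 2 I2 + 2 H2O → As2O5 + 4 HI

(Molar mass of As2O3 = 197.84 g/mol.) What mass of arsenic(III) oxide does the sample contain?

n(I2) per titration = 0.0304 × 0.198 = 6.02 × 10^-3 mol
From the 1:2 ratio, n(As2O3) in each aliquot = 1/2 × 6.02 × 10^-3 = 3.01 × 10^-3 mol
n(As2O3) in the whole flask = 3.01 × 10^-3 × 100.0/25.0 = 0.0120 mol
mass of As2O3 = 0.0120 × 197.84 = 2.38 g

2.38 g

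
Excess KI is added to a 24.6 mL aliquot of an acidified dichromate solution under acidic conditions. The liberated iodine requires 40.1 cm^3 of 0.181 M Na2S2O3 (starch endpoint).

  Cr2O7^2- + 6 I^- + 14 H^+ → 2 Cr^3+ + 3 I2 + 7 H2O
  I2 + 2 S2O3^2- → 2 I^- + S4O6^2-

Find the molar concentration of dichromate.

n(S2O3^2-) = 0.0401 × 0.181 = 7.26 × 10^-3 mol
n(I2) = n(S2O3^2-)/2 = 3.63 × 10^-3 mol
From the 1:3 ratio, n(Cr2O7^2-) in the aliquot = 1/3 × 3.63 × 10^-3 = 1.21 × 10^-3 mol
[Cr2O7^2-] = 1.21 × 10^-3 / 0.0246 = 0.0492 mol/L

0.0492 M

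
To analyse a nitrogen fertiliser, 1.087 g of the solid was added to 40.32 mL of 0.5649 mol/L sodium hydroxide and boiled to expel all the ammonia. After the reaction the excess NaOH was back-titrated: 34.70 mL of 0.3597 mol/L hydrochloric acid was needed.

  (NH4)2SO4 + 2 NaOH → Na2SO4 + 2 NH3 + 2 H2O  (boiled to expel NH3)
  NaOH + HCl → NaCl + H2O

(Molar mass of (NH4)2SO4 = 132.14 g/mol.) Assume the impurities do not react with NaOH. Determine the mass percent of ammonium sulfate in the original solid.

n(NaOH) added = 0.04032 × 0.5649 = 0.02278 mol
n(HCl) used in back-titration = 0.03470 × 0.3597 = 0.01248 mol
n(NaOH) left over = 0.01248 mol (1:1 ratio)
n(NaOH) consumed by analyte = 0.02278 − 0.01248 = 0.01030 mol
From the 1:2 ratio, n((NH4)2SO4) = 1/2 × 0.01030 = 5.148 × 10^-3 mol
mass of (NH4)2SO4 = 5.148 × 10^-3 × 132.14 = 0.6802 g
% (NH4)2SO4 = 0.6802 / 1.087 × 100 = 62.58 %

62.58 %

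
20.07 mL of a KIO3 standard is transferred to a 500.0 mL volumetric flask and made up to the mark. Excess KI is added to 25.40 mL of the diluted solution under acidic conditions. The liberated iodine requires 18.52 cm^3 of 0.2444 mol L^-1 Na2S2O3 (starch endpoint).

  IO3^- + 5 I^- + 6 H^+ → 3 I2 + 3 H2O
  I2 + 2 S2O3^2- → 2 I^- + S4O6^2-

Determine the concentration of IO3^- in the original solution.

n(S2O3^2-) = 0.01852 × 0.2444 = 4.526 × 10^-3 mol
n(I2) = n(S2O3^2-)/2 = 2.263 × 10^-3 mol
From the 1:3 ratio, n(IO3^-) in the aliquot = 1/3 × 2.263 × 10^-3 = 7.544 × 10^-4 mol
[IO3^-]_dilute = 7.544 × 10^-4 / 0.02540 = 0.02970 mol/L
[IO3^-]_original = 0.02970 × 500.0/20.07 = 0.7399 mol/L

0.7399 mol/L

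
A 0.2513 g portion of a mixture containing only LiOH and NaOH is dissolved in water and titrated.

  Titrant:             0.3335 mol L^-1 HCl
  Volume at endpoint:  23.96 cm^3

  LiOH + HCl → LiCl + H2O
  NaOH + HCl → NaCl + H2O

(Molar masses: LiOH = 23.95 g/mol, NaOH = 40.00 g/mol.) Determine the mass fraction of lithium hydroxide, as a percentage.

40.57 %

n(HCl) = 0.02396 × 0.3335 = 7.991 × 10^-3 mol
Let x = n(LiOH), y = n(NaOH).
Titrant: 1x + 1y = 7.991 × 10^-3;  mass: 23.95x + 40.00y = 0.2513
Solving, x = 4.257 × 10^-3 mol, y = 3.734 × 10^-3 mol
mass of LiOH = 4.257 × 10^-3 × 23.95 = 0.1020 g
% LiOH = 0.1020 / 0.2513 × 100 = 40.57 %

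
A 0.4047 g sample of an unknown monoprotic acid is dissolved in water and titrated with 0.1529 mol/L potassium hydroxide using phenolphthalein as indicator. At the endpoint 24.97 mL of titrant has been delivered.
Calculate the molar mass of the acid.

106.0 g/mol

n(KOH) = 0.02497 L × 0.1529 mol/L = 3.818 × 10^-3 mol
n(HA) = 3.818 × 10^-3 mol (1:1 ratio)
M = m / n = 0.4047 g / 3.818 × 10^-3 mol = 106.0 g/mol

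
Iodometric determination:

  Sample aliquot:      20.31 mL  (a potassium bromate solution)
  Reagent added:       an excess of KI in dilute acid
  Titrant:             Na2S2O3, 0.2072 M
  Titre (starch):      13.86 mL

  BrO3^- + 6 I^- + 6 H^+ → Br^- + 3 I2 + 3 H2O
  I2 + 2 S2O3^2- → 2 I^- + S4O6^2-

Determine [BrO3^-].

0.02357 M

n(S2O3^2-) = 0.01386 × 0.2072 = 2.872 × 10^-3 mol
n(I2) = n(S2O3^2-)/2 = 1.436 × 10^-3 mol
From the 1:3 ratio, n(BrO3^-) in the aliquot = 1/3 × 1.436 × 10^-3 = 4.786 × 10^-4 mol
[BrO3^-] = 4.786 × 10^-4 / 0.02031 = 0.02357 mol/L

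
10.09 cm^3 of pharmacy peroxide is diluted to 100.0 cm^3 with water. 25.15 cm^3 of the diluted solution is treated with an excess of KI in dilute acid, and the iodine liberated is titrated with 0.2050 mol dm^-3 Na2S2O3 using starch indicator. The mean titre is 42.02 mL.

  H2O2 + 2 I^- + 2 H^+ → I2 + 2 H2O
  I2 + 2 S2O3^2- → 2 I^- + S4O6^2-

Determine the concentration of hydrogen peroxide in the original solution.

1.697 mol/L

n(S2O3^2-) = 0.04202 × 0.2050 = 8.614 × 10^-3 mol
n(I2) = n(S2O3^2-)/2 = 4.307 × 10^-3 mol
n(H2O2) in the aliquot = 4.307 × 10^-3 mol (1:1 ratio)
[H2O2]_dilute = 4.307 × 10^-3 / 0.02515 = 0.1713 mol/L
[H2O2]_original = 0.1713 × 100.0/10.09 = 1.697 mol/L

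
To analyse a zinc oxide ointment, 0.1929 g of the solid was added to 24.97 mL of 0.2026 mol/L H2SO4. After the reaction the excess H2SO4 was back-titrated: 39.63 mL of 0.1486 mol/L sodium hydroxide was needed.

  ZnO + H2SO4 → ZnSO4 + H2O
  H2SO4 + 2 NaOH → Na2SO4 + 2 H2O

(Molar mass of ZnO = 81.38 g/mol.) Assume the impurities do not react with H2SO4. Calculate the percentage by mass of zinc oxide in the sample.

n(H2SO4) added = 0.02497 × 0.2026 = 5.059 × 10^-3 mol
n(NaOH) used in back-titration = 0.03963 × 0.1486 = 5.889 × 10^-3 mol
From the 1:2 ratio, n(H2SO4) left over = 1/2 × 5.889 × 10^-3 = 2.945 × 10^-3 mol
n(H2SO4) consumed by analyte = 5.059 × 10^-3 − 2.945 × 10^-3 = 2.114 × 10^-3 mol
n(ZnO) = 2.114 × 10^-3 mol (1:1 ratio)
mass of ZnO = 2.114 × 10^-3 × 81.38 = 0.1721 g
% ZnO = 0.1721 / 0.1929 × 100 = 89.20 %

89.20 %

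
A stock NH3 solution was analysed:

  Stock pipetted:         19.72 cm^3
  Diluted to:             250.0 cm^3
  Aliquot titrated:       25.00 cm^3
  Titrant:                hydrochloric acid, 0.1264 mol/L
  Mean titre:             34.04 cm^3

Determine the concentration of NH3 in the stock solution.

2.182 mol/L

NH3 + HCl → NH4Cl
n(HCl) = 0.03404 × 0.1264 = 4.303 × 10^-3 mol
n(NH3) in the aliquot = 4.303 × 10^-3 mol (1:1 ratio)
[NH3]_dilute = 4.303 × 10^-3 / 0.02500 = 0.1721 mol/L
Dilution factor = 250.0 / 19.72 = 12.68
[NH3]_stock = 0.1721 × 12.68 = 2.182 mol/L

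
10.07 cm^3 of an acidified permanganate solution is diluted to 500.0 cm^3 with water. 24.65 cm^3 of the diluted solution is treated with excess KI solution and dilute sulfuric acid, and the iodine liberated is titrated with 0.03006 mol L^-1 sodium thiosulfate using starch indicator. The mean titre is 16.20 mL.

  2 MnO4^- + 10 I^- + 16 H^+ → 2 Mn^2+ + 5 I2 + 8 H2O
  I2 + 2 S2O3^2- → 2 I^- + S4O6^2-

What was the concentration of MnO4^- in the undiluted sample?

0.1962 mol/L

n(S2O3^2-) = 0.01620 × 0.03006 = 4.870 × 10^-4 mol
n(I2) = n(S2O3^2-)/2 = 2.435 × 10^-4 mol
From the 2:5 ratio, n(MnO4^-) in the aliquot = 2/5 × 2.435 × 10^-4 = 9.739 × 10^-5 mol
[MnO4^-]_dilute = 9.739 × 10^-5 / 0.02465 = 0.003951 mol/L
[MnO4^-]_original = 0.003951 × 500.0/10.07 = 0.1962 mol/L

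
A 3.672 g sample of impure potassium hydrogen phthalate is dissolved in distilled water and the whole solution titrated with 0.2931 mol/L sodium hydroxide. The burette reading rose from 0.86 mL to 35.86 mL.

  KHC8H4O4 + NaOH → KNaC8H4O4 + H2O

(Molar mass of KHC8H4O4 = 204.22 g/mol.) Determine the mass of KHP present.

2.095 g

n(NaOH) = 0.03500 L × 0.2931 mol/L = 0.01026 mol
n(KHC8H4O4) = 0.01026 mol (1:1 ratio)
mass of KHC8H4O4 = 0.01026 × 204.22 g/mol = 2.095 g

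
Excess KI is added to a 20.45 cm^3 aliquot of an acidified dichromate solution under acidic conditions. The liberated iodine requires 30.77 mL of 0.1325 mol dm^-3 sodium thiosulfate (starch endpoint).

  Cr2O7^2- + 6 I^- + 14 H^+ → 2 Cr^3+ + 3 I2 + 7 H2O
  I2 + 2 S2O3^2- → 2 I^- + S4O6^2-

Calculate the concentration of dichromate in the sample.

0.03323 mol/L

n(S2O3^2-) = 0.03077 × 0.1325 = 4.077 × 10^-3 mol
n(I2) = n(S2O3^2-)/2 = 2.039 × 10^-3 mol
From the 1:3 ratio, n(Cr2O7^2-) in the aliquot = 1/3 × 2.039 × 10^-3 = 6.795 × 10^-4 mol
[Cr2O7^2-] = 6.795 × 10^-4 / 0.02045 = 0.03323 mol/L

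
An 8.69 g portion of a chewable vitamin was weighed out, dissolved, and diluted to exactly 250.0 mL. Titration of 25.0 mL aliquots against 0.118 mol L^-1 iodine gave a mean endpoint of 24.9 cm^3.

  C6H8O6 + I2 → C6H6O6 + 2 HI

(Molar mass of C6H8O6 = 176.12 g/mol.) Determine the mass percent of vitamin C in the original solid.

59.5 %

n(I2) per titration = 0.0249 × 0.118 = 2.94 × 10^-3 mol
n(C6H8O6) in each aliquot = 2.94 × 10^-3 mol (1:1 ratio)
n(C6H8O6) in the whole flask = 2.94 × 10^-3 × 250.0/25.0 = 0.0294 mol
mass of C6H8O6 = 0.0294 × 176.12 = 5.17 g
% C6H8O6 = 5.17 / 8.69 × 100 = 59.5 %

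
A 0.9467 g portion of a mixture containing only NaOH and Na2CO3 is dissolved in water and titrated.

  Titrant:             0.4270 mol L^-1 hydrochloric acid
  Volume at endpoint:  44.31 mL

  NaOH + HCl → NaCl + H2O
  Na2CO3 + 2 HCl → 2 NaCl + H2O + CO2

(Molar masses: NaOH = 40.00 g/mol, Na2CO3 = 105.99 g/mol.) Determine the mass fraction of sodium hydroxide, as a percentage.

18.20 %

n(HCl) = 0.04431 × 0.4270 = 0.01892 mol
Let x = n(NaOH), y = n(Na2CO3).
Titrant: 1x + 2y = 0.01892;  mass: 40.00x + 105.99y = 0.9467
Solving, x = 4.308 × 10^-3 mol, y = 7.306 × 10^-3 mol
mass of NaOH = 4.308 × 10^-3 × 40.00 = 0.1723 g
% NaOH = 0.1723 / 0.9467 × 100 = 18.20 %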